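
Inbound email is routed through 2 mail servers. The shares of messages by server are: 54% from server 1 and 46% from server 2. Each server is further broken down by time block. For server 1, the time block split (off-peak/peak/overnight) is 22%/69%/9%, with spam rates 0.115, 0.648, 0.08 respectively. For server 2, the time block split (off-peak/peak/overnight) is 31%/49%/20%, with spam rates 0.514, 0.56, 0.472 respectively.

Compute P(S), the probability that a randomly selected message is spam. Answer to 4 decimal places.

0.5019

P(S|1) = 0.22·0.115 + 0.69·0.648 + 0.09·0.08 = 0.0253 + 0.44712 + 0.0072 = 0.47962
P(S|2) = 0.31·0.514 + 0.49·0.56 + 0.2·0.472 = 0.15934 + 0.2744 + 0.0944 = 0.52814
By total probability over the outer partition,
P(S) = 0.54·0.47962 + 0.46·0.52814
      = 0.2589948 + 0.2429444 = 0.5019392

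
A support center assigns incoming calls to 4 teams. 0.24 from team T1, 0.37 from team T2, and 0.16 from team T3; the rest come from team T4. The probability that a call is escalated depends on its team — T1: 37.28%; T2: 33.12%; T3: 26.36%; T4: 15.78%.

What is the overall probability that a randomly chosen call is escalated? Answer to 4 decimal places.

P(T4) = 1 − (0.24 + 0.37 + 0.16) = 0.23.
P(E) = P(E|T1)·P(T1) + P(E|T2)·P(T2) + P(E|T3)·P(T3) + P(E|T4)·P(T4)
      = 0.3728·0.24 + 0.3312·0.37 + 0.2636·0.16 + 0.1578·0.23
      = 0.089472 + 0.122544 + 0.042176 + 0.036294 = 0.290486

P(E) ≈ 0.2905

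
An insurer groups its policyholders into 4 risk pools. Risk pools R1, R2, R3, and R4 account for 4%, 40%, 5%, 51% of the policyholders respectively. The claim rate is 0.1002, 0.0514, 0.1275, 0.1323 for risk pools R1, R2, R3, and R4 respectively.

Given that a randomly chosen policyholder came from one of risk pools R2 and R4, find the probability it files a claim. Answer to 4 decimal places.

Let S = {R2, R4}.
P(S) = 0.4 + 0.51 = 0.91.
P(C ∩ S) = 0.0514·0.4 + 0.1323·0.51 = 0.02056 + 0.067473 = 0.088033.
P(C | S) = 0.088033 / 0.91 = 0.096740…

P(C|S) ≈ 0.0967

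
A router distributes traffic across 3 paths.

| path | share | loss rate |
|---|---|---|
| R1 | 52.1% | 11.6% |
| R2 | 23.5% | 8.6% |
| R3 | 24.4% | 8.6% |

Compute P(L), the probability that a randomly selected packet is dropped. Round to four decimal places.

P(L) ≈ 0.1016

P(L) = P(L|R1)·P(R1) + P(L|R2)·P(R2) + P(L|R3)·P(R3)
      = 0.116·0.521 + 0.086·0.235 + 0.086·0.244
      = 0.060436 + 0.02021 + 0.020984 = 0.10163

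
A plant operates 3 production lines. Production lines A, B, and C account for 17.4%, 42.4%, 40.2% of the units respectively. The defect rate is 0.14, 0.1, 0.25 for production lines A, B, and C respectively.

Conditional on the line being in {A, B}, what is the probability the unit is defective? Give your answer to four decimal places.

Let S = {A, B}.
P(S) = 0.174 + 0.424 = 0.598.
P(D ∩ S) = 0.14·0.174 + 0.1·0.424 = 0.02436 + 0.0424 = 0.06676.
P(D | S) = 0.06676 / 0.598 = 0.111639…

0.1116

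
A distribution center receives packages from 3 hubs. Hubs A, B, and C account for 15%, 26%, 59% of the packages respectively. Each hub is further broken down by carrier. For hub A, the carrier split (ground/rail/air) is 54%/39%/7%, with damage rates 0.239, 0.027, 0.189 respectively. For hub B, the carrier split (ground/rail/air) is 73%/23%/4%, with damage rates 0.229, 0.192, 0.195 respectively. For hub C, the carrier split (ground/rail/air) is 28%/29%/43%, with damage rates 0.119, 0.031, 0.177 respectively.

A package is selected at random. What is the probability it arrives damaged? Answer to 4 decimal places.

0.1498

P(D|A) = 0.54·0.239 + 0.39·0.027 + 0.07·0.189 = 0.12906 + 0.01053 + 0.01323 = 0.15282
P(D|B) = 0.73·0.229 + 0.23·0.192 + 0.04·0.195 = 0.16717 + 0.04416 + 0.0078 = 0.21913
P(D|C) = 0.28·0.119 + 0.29·0.031 + 0.43·0.177 = 0.03332 + 0.00899 + 0.07611 = 0.11842
By total probability over the outer partition,
P(D) = 0.15·0.15282 + 0.26·0.21913 + 0.59·0.11842
      = 0.022923 + 0.0569738 + 0.0698678 = 0.1497646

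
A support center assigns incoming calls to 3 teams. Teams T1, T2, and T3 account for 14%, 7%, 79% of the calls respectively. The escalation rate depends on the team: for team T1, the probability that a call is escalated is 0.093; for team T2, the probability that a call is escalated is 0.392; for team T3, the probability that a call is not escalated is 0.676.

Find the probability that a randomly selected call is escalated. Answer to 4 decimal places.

P(E|T3) = 1 − 0.676 = 0.324.
Summing over the partition,
P(E) = P(E|T1)·P(T1) + P(E|T2)·P(T2) + P(E|T3)·P(T3)
      = 0.093·0.14 + 0.392·0.07 + 0.324·0.79
      = 0.01302 + 0.02744 + 0.25596 = 0.29642

0.2964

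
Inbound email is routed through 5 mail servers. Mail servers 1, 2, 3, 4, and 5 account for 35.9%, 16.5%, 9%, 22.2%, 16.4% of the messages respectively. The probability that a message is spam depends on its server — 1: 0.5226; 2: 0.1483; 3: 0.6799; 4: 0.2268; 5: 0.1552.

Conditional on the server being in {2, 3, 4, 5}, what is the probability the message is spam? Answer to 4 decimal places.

Let J = {2, 3, 4, 5}.
P(J) = 0.165 + 0.09 + 0.222 + 0.164 = 0.641.
P(S ∩ J) = 0.1483·0.165 + 0.6799·0.09 + 0.2268·0.222 + 0.1552·0.164 = 0.0244695 + 0.061191 + 0.0503496 + 0.0254528 = 0.1614629.
P(S | J) = 0.1614629 / 0.641 = 0.251892…

0.2519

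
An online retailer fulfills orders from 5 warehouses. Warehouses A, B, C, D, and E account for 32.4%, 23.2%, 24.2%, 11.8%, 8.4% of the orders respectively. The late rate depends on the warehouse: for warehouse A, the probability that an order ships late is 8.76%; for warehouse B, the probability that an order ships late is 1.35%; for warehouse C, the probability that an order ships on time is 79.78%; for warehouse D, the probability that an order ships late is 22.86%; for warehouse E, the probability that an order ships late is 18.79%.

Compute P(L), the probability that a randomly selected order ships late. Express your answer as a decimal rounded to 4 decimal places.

P(L|C) = 1 − 0.7978 = 0.2022.
P(L) = P(L|A)·P(A) + P(L|B)·P(B) + P(L|C)·P(C) + P(L|D)·P(D) + P(L|E)·P(E)
      = 0.0876·0.324 + 0.0135·0.232 + 0.2022·0.242 + 0.2286·0.118 + 0.1879·0.084
      = 0.0283824 + 0.003132 + 0.0489324 + 0.0269748 + 0.0157836 = 0.1232052

P(L) ≈ 0.1232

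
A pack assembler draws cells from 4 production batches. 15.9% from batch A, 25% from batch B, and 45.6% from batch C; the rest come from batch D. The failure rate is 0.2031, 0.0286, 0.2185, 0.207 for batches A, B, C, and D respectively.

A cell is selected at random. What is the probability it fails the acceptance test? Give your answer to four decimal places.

P(D) = 1 − (0.159 + 0.25 + 0.456) = 0.135.
P(F) = P(F|A)·P(A) + P(F|B)·P(B) + P(F|C)·P(C) + P(F|D)·P(D)
      = 0.2031·0.159 + 0.0286·0.25 + 0.2185·0.456 + 0.207·0.135
      = 0.0322929 + 0.00715 + 0.099636 + 0.027945 = 0.1670239

0.1670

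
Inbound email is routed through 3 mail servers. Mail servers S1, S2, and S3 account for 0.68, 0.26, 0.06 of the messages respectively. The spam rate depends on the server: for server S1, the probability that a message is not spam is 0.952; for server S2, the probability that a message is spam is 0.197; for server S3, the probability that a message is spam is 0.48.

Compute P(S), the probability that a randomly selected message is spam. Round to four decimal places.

P(S|S1) = 1 − 0.952 = 0.048.
P(S) = P(S|S1)·P(S1) + P(S|S2)·P(S2) + P(S|S3)·P(S3)
      = 0.048·0.68 + 0.197·0.26 + 0.48·0.06
      = 0.03264 + 0.05122 + 0.0288 = 0.11266

0.1127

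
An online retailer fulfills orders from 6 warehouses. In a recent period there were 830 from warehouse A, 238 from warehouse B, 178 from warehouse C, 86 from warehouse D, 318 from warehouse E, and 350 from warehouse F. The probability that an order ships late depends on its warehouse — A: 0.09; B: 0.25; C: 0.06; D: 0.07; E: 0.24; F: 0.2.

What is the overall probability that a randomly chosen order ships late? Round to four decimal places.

Total: 830 + 238 + 178 + 86 + 318 + 350 = 2000.
P(A) = 830/2000 = 0.415. P(B) = 238/2000 = 0.119. P(C) = 178/2000 = 0.089. P(D) = 86/2000 = 0.043. P(E) = 318/2000 = 0.159. P(F) = 350/2000 = 0.175.
P(L) = P(L|A)·P(A) + P(L|B)·P(B) + P(L|C)·P(C) + P(L|D)·P(D) + P(L|E)·P(E) + P(L|F)·P(F)
      = 0.09·0.415 + 0.25·0.119 + 0.06·0.089 + 0.07·0.043 + 0.24·0.159 + 0.2·0.175
      = 0.03735 + 0.02975 + 0.00534 + 0.00301 + 0.03816 + 0.035 = 0.14861

P(L) ≈ 0.1486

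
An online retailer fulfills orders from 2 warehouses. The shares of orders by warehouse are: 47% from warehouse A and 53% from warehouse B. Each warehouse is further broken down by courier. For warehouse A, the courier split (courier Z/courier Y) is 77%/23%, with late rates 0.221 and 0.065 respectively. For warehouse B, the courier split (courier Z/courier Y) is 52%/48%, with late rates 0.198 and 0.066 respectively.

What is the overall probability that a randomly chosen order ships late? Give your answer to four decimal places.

0.1584

P(L|A) = 0.77·0.221 + 0.23·0.065 = 0.17017 + 0.01495 = 0.18512
P(L|B) = 0.52·0.198 + 0.48·0.066 = 0.10296 + 0.03168 = 0.13464
By total probability over the outer partition,
P(L) = 0.47·0.18512 + 0.53·0.13464
      = 0.0870064 + 0.0713592 = 0.1583656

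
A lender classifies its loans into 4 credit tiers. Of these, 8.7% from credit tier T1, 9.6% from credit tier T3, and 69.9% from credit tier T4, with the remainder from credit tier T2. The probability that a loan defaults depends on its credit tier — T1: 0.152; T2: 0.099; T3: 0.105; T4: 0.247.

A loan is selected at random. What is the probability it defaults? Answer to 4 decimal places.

P(T2) = 1 − (0.087 + 0.096 + 0.699) = 0.118.
Summing over the partition,
P(D) = P(D|T1)·P(T1) + P(D|T2)·P(T2) + P(D|T3)·P(T3) + P(D|T4)·P(T4)
      = 0.152·0.087 + 0.099·0.118 + 0.105·0.096 + 0.247·0.699
      = 0.013224 + 0.011682 + 0.01008 + 0.172653 = 0.207639

0.2076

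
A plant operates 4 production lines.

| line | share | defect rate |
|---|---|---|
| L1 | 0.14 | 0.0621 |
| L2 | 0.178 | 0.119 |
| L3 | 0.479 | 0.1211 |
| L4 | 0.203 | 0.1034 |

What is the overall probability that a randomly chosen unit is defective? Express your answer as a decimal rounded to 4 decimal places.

Using total probability over the partition,
P(D) = P(D|L1)·P(L1) + P(D|L2)·P(L2) + P(D|L3)·P(L3) + P(D|L4)·P(L4)
      = 0.0621·0.14 + 0.119·0.178 + 0.1211·0.479 + 0.1034·0.203
      = 0.008694 + 0.021182 + 0.0580069 + 0.0209902 = 0.1088731

P(D) ≈ 0.1089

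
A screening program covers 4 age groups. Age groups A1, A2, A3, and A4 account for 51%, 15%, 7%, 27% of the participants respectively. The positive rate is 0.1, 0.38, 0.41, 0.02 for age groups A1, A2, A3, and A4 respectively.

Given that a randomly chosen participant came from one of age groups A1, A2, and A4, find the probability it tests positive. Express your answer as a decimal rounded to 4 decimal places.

0.1219

Let S = {A1, A2, A4}.
P(S) = 0.51 + 0.15 + 0.27 = 0.93.
P(T ∩ S) = 0.1·0.51 + 0.38·0.15 + 0.02·0.27 = 0.051 + 0.057 + 0.0054 = 0.1134.
P(T | S) = 0.1134 / 0.93 = 0.121935…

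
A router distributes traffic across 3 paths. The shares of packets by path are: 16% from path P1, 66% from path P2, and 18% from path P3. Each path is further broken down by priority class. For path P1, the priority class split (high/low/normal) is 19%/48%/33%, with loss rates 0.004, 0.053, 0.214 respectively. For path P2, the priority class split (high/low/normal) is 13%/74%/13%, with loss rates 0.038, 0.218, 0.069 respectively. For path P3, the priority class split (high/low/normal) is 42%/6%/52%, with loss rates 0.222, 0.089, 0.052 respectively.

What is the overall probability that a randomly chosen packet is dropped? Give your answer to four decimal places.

0.1538

P(L|P1) = 0.19·0.004 + 0.48·0.053 + 0.33·0.214 = 0.00076 + 0.02544 + 0.07062 = 0.09682
P(L|P2) = 0.13·0.038 + 0.74·0.218 + 0.13·0.069 = 0.00494 + 0.16132 + 0.00897 = 0.17523
P(L|P3) = 0.42·0.222 + 0.06·0.089 + 0.52·0.052 = 0.09324 + 0.00534 + 0.02704 = 0.12562
Then overall,
P(L) = 0.16·0.09682 + 0.66·0.17523 + 0.18·0.12562
      = 0.0154912 + 0.1156518 + 0.0226116 = 0.1537546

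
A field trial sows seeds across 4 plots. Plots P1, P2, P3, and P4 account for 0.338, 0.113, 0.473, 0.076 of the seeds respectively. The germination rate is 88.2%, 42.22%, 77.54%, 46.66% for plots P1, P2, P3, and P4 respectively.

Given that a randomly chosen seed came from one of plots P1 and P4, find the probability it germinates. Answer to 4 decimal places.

0.8057

Let S = {P1, P4}.
P(S) = 0.338 + 0.076 = 0.414.
P(G ∩ S) = 0.882·0.338 + 0.4666·0.076 = 0.298116 + 0.0354616 = 0.3335776.
P(G | S) = 0.3335776 / 0.414 = 0.805743…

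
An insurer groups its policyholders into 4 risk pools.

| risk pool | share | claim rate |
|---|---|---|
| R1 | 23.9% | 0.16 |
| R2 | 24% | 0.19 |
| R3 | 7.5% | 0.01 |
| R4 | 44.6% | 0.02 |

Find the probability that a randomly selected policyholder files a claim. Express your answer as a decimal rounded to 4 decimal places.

P(C) = P(C|R1)·P(R1) + P(C|R2)·P(R2) + P(C|R3)·P(R3) + P(C|R4)·P(R4)
      = 0.16·0.239 + 0.19·0.24 + 0.01·0.075 + 0.02·0.446
      = 0.03824 + 0.0456 + 0.00075 + 0.00892 = 0.09351

0.0935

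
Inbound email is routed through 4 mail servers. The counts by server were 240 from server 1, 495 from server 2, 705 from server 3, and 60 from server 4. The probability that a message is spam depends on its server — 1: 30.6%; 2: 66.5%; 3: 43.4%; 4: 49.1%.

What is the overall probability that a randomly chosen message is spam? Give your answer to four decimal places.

P(S) ≈ 0.4920

Total: 240 + 495 + 705 + 60 = 1500.
P(1) = 240/1500 = 0.16. P(2) = 495/1500 = 0.33. P(3) = 705/1500 = 0.47. P(4) = 60/1500 = 0.04.
P(S) = P(S|1)·P(1) + P(S|2)·P(2) + P(S|3)·P(3) + P(S|4)·P(4)
      = 0.306·0.16 + 0.665·0.33 + 0.434·0.47 + 0.491·0.04
      = 0.04896 + 0.21945 + 0.20398 + 0.01964 = 0.49203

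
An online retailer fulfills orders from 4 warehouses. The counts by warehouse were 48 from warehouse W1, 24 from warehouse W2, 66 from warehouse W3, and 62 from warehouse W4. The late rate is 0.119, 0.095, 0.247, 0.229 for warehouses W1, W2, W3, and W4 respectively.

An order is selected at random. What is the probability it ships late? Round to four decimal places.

Total: 48 + 24 + 66 + 62 = 200.
P(W1) = 48/200 = 0.24. P(W2) = 24/200 = 0.12. P(W3) = 66/200 = 0.33. P(W4) = 62/200 = 0.31.
P(L) = P(L|W1)·P(W1) + P(L|W2)·P(W2) + P(L|W3)·P(W3) + P(L|W4)·P(W4)
      = 0.119·0.24 + 0.095·0.12 + 0.247·0.33 + 0.229·0.31
      = 0.02856 + 0.0114 + 0.08151 + 0.07099 = 0.19246

P(L) ≈ 0.1925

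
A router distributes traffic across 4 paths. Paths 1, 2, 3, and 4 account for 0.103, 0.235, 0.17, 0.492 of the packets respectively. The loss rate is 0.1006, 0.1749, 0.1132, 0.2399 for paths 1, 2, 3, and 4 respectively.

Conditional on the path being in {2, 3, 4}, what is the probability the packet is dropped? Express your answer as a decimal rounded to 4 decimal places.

Let S = {2, 3, 4}.
P(S) = 0.235 + 0.17 + 0.492 = 0.897.
P(L ∩ S) = 0.1749·0.235 + 0.1132·0.17 + 0.2399·0.492 = 0.0411015 + 0.019244 + 0.1180308 = 0.1783763.
P(L | S) = 0.1783763 / 0.897 = 0.198859…

P(L|S) ≈ 0.1989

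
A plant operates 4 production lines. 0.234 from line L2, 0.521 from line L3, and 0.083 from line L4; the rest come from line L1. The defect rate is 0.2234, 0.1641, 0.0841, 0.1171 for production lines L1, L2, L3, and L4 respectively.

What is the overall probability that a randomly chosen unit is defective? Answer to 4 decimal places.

P(D) ≈ 0.1281

P(L1) = 1 − (0.234 + 0.521 + 0.083) = 0.162.
By the law of total probability,
P(D) = P(D|L1)·P(L1) + P(D|L2)·P(L2) + P(D|L3)·P(L3) + P(D|L4)·P(L4)
      = 0.2234·0.162 + 0.1641·0.234 + 0.0841·0.521 + 0.1171·0.083
      = 0.0361908 + 0.0383994 + 0.0438161 + 0.0097193 = 0.1281256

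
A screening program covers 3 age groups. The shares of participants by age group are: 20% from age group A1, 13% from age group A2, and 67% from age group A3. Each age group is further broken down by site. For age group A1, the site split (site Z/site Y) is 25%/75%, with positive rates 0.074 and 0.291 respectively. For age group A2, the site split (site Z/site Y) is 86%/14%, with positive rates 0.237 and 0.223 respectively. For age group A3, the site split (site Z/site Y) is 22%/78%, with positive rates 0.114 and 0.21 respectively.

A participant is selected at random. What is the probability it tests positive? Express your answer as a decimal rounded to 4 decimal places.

0.2045

P(T|A1) = 0.25·0.074 + 0.75·0.291 = 0.0185 + 0.21825 = 0.23675
P(T|A2) = 0.86·0.237 + 0.14·0.223 = 0.20382 + 0.03122 = 0.23504
P(T|A3) = 0.22·0.114 + 0.78·0.21 = 0.02508 + 0.1638 = 0.18888
By total probability over the outer partition,
P(T) = 0.2·0.23675 + 0.13·0.23504 + 0.67·0.18888
      = 0.04735 + 0.0305552 + 0.1265496 = 0.2044548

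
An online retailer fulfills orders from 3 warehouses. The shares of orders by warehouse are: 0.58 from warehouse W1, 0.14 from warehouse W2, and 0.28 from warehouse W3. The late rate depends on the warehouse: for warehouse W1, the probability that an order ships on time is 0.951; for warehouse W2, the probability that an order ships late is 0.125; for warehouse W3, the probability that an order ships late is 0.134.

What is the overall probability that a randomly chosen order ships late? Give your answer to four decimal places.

0.0834

P(L|W1) = 1 − 0.951 = 0.049.
Using total probability over the partition,
P(L) = P(L|W1)·P(W1) + P(L|W2)·P(W2) + P(L|W3)·P(W3)
      = 0.049·0.58 + 0.125·0.14 + 0.134·0.28
      = 0.02842 + 0.0175 + 0.03752 = 0.08344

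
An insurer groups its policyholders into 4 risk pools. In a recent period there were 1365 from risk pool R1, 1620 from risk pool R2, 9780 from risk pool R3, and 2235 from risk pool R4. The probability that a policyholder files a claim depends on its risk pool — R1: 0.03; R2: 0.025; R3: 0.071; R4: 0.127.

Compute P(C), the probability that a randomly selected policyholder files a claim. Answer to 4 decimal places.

Total: 1365 + 1620 + 9780 + 2235 = 15000.
P(R1) = 1365/15000 = 0.091. P(R2) = 1620/15000 = 0.108. P(R3) = 9780/15000 = 0.652. P(R4) = 2235/15000 = 0.149.
P(C) = P(C|R1)·P(R1) + P(C|R2)·P(R2) + P(C|R3)·P(R3) + P(C|R4)·P(R4)
      = 0.03·0.091 + 0.025·0.108 + 0.071·0.652 + 0.127·0.149
      = 0.00273 + 0.0027 + 0.046292 + 0.018923 = 0.070645

0.0706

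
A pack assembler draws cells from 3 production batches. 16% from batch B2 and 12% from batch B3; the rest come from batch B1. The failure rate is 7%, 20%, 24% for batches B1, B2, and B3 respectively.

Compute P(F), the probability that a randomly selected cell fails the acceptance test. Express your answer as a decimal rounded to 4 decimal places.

P(B1) = 1 − (0.16 + 0.12) = 0.72.
By the law of total probability,
P(F) = P(F|B1)·P(B1) + P(F|B2)·P(B2) + P(F|B3)·P(B3)
      = 0.07·0.72 + 0.2·0.16 + 0.24·0.12
      = 0.0504 + 0.032 + 0.0288 = 0.1112

0.1112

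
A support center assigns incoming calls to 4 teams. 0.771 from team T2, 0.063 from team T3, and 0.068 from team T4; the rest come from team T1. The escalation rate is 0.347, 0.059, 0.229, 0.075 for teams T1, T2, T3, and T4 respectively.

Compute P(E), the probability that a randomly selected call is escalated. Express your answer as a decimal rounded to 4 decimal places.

P(T1) = 1 − (0.771 + 0.063 + 0.068) = 0.098.
P(E) = P(E|T1)·P(T1) + P(E|T2)·P(T2) + P(E|T3)·P(T3) + P(E|T4)·P(T4)
      = 0.347·0.098 + 0.059·0.771 + 0.229·0.063 + 0.075·0.068
      = 0.034006 + 0.045489 + 0.014427 + 0.0051 = 0.099022

P(E) ≈ 0.0990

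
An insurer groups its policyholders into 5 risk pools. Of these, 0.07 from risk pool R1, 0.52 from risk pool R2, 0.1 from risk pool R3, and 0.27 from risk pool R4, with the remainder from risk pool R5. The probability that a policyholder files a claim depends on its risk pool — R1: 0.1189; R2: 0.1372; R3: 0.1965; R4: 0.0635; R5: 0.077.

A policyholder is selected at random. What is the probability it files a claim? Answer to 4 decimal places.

P(C) ≈ 0.1195

P(R5) = 1 − (0.07 + 0.52 + 0.1 + 0.27) = 0.04.
By the law of total probability,
P(C) = P(C|R1)·P(R1) + P(C|R2)·P(R2) + P(C|R3)·P(R3) + P(C|R4)·P(R4) + P(C|R5)·P(R5)
      = 0.1189·0.07 + 0.1372·0.52 + 0.1965·0.1 + 0.0635·0.27 + 0.077·0.04
      = 0.008323 + 0.071344 + 0.01965 + 0.017145 + 0.00308 = 0.119542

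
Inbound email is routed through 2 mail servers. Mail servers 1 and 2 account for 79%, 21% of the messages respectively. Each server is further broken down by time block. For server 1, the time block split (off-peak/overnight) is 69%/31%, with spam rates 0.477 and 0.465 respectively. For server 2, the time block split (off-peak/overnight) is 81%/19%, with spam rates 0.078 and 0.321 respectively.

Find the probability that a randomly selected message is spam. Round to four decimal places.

P(S) ≈ 0.4000

P(S|1) = 0.69·0.477 + 0.31·0.465 = 0.32913 + 0.14415 = 0.47328
P(S|2) = 0.81·0.078 + 0.19·0.321 = 0.06318 + 0.06099 = 0.12417
By total probability over the outer partition,
P(S) = 0.79·0.47328 + 0.21·0.12417
      = 0.3738912 + 0.0260757 = 0.3999669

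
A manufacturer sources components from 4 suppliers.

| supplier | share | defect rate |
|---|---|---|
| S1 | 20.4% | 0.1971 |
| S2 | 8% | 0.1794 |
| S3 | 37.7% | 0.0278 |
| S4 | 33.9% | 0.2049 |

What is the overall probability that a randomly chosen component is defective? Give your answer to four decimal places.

P(D) = P(D|S1)·P(S1) + P(D|S2)·P(S2) + P(D|S3)·P(S3) + P(D|S4)·P(S4)
      = 0.1971·0.204 + 0.1794·0.08 + 0.0278·0.377 + 0.2049·0.339
      = 0.0402084 + 0.014352 + 0.0104806 + 0.0694611 = 0.1345021

0.1345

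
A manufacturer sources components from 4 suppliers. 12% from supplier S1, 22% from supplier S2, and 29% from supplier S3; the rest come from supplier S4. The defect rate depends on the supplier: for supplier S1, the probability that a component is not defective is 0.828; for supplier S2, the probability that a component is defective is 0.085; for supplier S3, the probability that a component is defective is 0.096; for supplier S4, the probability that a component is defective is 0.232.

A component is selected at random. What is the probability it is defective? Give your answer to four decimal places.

P(S4) = 1 − (0.12 + 0.22 + 0.29) = 0.37.
P(D|S1) = 1 − 0.828 = 0.172.
P(D) = P(D|S1)·P(S1) + P(D|S2)·P(S2) + P(D|S3)·P(S3) + P(D|S4)·P(S4)
      = 0.172·0.12 + 0.085·0.22 + 0.096·0.29 + 0.232·0.37
      = 0.02064 + 0.0187 + 0.02784 + 0.08584 = 0.15302

0.1530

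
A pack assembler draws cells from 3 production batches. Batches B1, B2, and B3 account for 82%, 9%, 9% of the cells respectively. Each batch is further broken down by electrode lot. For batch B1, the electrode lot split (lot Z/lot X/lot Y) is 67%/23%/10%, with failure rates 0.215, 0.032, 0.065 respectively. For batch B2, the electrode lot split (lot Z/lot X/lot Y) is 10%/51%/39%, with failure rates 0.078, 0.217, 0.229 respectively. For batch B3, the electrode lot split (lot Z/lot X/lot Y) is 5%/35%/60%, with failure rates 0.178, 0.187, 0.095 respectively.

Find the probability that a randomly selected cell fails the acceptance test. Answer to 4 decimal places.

P(F|B1) = 0.67·0.215 + 0.23·0.032 + 0.1·0.065 = 0.14405 + 0.00736 + 0.0065 = 0.15791
P(F|B2) = 0.1·0.078 + 0.51·0.217 + 0.39·0.229 = 0.0078 + 0.11067 + 0.08931 = 0.20778
P(F|B3) = 0.05·0.178 + 0.35·0.187 + 0.6·0.095 = 0.0089 + 0.06545 + 0.057 = 0.13135
Then overall,
P(F) = 0.82·0.15791 + 0.09·0.20778 + 0.09·0.13135
      = 0.1294862 + 0.0187002 + 0.0118215 = 0.1600079

P(F) ≈ 0.1600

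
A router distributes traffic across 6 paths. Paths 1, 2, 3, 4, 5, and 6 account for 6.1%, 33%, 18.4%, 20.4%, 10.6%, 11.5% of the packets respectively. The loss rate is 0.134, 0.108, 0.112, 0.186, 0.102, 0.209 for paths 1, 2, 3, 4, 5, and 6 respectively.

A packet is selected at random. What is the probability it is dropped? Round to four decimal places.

P(L) ≈ 0.1372

P(L) = P(L|1)·P(1) + P(L|2)·P(2) + P(L|3)·P(3) + P(L|4)·P(4) + P(L|5)·P(5) + P(L|6)·P(6)
      = 0.134·0.061 + 0.108·0.33 + 0.112·0.184 + 0.186·0.204 + 0.102·0.106 + 0.209·0.115
      = 0.008174 + 0.03564 + 0.020608 + 0.037944 + 0.010812 + 0.024035 = 0.137213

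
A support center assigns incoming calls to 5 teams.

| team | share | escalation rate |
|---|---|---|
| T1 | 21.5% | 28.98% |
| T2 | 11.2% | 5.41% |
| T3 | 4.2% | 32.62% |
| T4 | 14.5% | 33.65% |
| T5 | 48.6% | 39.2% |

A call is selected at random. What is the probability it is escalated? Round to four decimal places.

Summing over the partition,
P(E) = P(E|T1)·P(T1) + P(E|T2)·P(T2) + P(E|T3)·P(T3) + P(E|T4)·P(T4) + P(E|T5)·P(T5)
      = 0.2898·0.215 + 0.0541·0.112 + 0.3262·0.042 + 0.3365·0.145 + 0.392·0.486
      = 0.062307 + 0.0060592 + 0.0137004 + 0.0487925 + 0.190512 = 0.3213711

0.3214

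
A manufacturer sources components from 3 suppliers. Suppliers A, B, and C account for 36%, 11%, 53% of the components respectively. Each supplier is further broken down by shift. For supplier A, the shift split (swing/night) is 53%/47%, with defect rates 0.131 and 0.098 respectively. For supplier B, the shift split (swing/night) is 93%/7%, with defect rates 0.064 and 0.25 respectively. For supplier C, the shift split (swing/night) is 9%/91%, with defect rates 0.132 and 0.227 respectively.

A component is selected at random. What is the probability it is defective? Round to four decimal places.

P(D|A) = 0.53·0.131 + 0.47·0.098 = 0.06943 + 0.04606 = 0.11549
P(D|B) = 0.93·0.064 + 0.07·0.25 = 0.05952 + 0.0175 = 0.07702
P(D|C) = 0.09·0.132 + 0.91·0.227 = 0.01188 + 0.20657 = 0.21845
By total probability over the outer partition,
P(D) = 0.36·0.11549 + 0.11·0.07702 + 0.53·0.21845
      = 0.0415764 + 0.0084722 + 0.1157785 = 0.1658271

P(D) ≈ 0.1658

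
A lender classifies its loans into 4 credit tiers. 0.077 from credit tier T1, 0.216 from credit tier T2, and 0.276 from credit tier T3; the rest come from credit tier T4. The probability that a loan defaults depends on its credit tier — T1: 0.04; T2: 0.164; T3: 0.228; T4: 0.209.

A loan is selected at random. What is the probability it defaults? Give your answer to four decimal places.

P(T4) = 1 − (0.077 + 0.216 + 0.276) = 0.431.
P(D) = P(D|T1)·P(T1) + P(D|T2)·P(T2) + P(D|T3)·P(T3) + P(D|T4)·P(T4)
      = 0.04·0.077 + 0.164·0.216 + 0.228·0.276 + 0.209·0.431
      = 0.00308 + 0.035424 + 0.062928 + 0.090079 = 0.191511

P(D) ≈ 0.1915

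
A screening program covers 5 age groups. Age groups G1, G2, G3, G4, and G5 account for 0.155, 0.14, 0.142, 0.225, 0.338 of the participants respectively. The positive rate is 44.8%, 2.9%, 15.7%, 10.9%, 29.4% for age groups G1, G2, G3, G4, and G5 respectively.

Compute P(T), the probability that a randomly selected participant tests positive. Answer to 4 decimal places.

0.2197

Summing over the partition,
P(T) = P(T|G1)·P(G1) + P(T|G2)·P(G2) + P(T|G3)·P(G3) + P(T|G4)·P(G4) + P(T|G5)·P(G5)
      = 0.448·0.155 + 0.029·0.14 + 0.157·0.142 + 0.109·0.225 + 0.294·0.338
      = 0.06944 + 0.00406 + 0.022294 + 0.024525 + 0.099372 = 0.219691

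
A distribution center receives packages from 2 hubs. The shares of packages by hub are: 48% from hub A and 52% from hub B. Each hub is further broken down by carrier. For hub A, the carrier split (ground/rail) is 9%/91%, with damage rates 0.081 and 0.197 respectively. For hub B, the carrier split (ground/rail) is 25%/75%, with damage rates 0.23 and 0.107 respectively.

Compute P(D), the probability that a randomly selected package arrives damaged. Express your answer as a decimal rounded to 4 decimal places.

P(D|A) = 0.09·0.081 + 0.91·0.197 = 0.00729 + 0.17927 = 0.18656
P(D|B) = 0.25·0.23 + 0.75·0.107 = 0.0575 + 0.08025 = 0.13775
By total probability over the outer partition,
P(D) = 0.48·0.18656 + 0.52·0.13775
      = 0.0895488 + 0.07163 = 0.1611788

0.1612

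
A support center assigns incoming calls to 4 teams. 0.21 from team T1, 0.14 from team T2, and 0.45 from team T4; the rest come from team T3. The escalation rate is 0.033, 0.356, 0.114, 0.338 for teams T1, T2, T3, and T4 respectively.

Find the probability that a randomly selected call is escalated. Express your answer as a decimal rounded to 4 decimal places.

P(T3) = 1 − (0.21 + 0.14 + 0.45) = 0.2.
P(E) = P(E|T1)·P(T1) + P(E|T2)·P(T2) + P(E|T3)·P(T3) + P(E|T4)·P(T4)
      = 0.033·0.21 + 0.356·0.14 + 0.114·0.2 + 0.338·0.45
      = 0.00693 + 0.04984 + 0.0228 + 0.1521 = 0.23167

0.2317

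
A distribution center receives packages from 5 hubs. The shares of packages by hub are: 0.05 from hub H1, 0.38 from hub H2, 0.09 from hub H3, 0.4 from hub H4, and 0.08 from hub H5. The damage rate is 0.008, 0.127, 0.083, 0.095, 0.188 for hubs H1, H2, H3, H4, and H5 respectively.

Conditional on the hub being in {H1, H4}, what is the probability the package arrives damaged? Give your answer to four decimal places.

0.0853

Let S = {H1, H4}.
P(S) = 0.05 + 0.4 = 0.45.
P(D ∩ S) = 0.008·0.05 + 0.095·0.4 = 0.0004 + 0.038 = 0.0384.
P(D | S) = 0.0384 / 0.45 = 0.085333…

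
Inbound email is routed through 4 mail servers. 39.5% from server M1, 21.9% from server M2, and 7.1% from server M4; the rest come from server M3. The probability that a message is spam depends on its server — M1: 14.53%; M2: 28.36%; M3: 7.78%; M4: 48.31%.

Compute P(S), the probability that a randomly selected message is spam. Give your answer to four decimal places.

P(S) ≈ 0.1783

P(M3) = 1 − (0.395 + 0.219 + 0.071) = 0.315.
By the law of total probability,
P(S) = P(S|M1)·P(M1) + P(S|M2)·P(M2) + P(S|M3)·P(M3) + P(S|M4)·P(M4)
      = 0.1453·0.395 + 0.2836·0.219 + 0.0778·0.315 + 0.4831·0.071
      = 0.0573935 + 0.0621084 + 0.024507 + 0.0343001 = 0.178309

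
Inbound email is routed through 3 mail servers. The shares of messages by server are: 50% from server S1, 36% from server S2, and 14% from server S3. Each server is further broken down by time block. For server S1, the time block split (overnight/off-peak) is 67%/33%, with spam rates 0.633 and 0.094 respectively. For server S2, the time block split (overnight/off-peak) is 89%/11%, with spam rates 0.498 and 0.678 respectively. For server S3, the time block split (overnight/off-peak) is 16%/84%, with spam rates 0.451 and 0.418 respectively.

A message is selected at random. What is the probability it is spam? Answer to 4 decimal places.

P(S|S1) = 0.67·0.633 + 0.33·0.094 = 0.42411 + 0.03102 = 0.45513
P(S|S2) = 0.89·0.498 + 0.11·0.678 = 0.44322 + 0.07458 = 0.5178
P(S|S3) = 0.16·0.451 + 0.84·0.418 = 0.07216 + 0.35112 = 0.42328
By total probability over the outer partition,
P(S) = 0.5·0.45513 + 0.36·0.5178 + 0.14·0.42328
      = 0.227565 + 0.186408 + 0.0592592 = 0.4732322

0.4732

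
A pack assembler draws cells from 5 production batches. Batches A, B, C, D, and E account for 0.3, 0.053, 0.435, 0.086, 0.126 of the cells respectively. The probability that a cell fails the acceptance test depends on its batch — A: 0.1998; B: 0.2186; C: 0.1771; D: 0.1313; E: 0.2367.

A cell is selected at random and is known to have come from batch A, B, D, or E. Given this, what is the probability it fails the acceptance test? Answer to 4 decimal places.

Let S = {A, B, D, E}.
P(S) = 0.3 + 0.053 + 0.086 + 0.126 = 0.565.
P(F ∩ S) = 0.1998·0.3 + 0.2186·0.053 + 0.1313·0.086 + 0.2367·0.126 = 0.05994 + 0.0115858 + 0.0112918 + 0.0298242 = 0.1126418.
P(F | S) = 0.1126418 / 0.565 = 0.199366…

0.1994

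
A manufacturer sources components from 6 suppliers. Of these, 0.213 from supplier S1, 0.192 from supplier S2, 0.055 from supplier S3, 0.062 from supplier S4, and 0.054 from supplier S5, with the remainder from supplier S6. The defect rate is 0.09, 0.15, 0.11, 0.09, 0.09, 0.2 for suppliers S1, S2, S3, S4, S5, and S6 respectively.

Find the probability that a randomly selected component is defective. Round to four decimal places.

0.1493

P(S6) = 1 − (0.213 + 0.192 + 0.055 + 0.062 + 0.054) = 0.424.
P(D) = P(D|S1)·P(S1) + P(D|S2)·P(S2) + P(D|S3)·P(S3) + P(D|S4)·P(S4) + P(D|S5)·P(S5) + P(D|S6)·P(S6)
      = 0.09·0.213 + 0.15·0.192 + 0.11·0.055 + 0.09·0.062 + 0.09·0.054 + 0.2·0.424
      = 0.01917 + 0.0288 + 0.00605 + 0.00558 + 0.00486 + 0.0848 = 0.14926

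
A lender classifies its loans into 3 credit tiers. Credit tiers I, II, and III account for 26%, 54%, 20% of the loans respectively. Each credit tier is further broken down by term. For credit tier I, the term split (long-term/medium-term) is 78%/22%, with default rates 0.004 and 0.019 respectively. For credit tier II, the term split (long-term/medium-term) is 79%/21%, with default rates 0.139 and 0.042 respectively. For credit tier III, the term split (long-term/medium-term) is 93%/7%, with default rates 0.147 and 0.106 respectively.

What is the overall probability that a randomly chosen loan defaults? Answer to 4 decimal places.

0.0948

P(D|I) = 0.78·0.004 + 0.22·0.019 = 0.00312 + 0.00418 = 0.0073
P(D|II) = 0.79·0.139 + 0.21·0.042 = 0.10981 + 0.00882 = 0.11863
P(D|III) = 0.93·0.147 + 0.07·0.106 = 0.13671 + 0.00742 = 0.14413
By total probability over the outer partition,
P(D) = 0.26·0.0073 + 0.54·0.11863 + 0.2·0.14413
      = 0.001898 + 0.0640602 + 0.028826 = 0.0947842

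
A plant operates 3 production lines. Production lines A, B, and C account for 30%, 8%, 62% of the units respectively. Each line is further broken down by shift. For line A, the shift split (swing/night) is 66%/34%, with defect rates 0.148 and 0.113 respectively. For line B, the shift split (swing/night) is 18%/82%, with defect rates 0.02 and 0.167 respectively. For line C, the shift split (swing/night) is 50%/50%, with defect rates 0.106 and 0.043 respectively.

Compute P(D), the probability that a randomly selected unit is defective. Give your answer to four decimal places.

P(D|A) = 0.66·0.148 + 0.34·0.113 = 0.09768 + 0.03842 = 0.1361
P(D|B) = 0.18·0.02 + 0.82·0.167 = 0.0036 + 0.13694 = 0.14054
P(D|C) = 0.5·0.106 + 0.5·0.043 = 0.053 + 0.0215 = 0.0745
By total probability over the outer partition,
P(D) = 0.3·0.1361 + 0.08·0.14054 + 0.62·0.0745
      = 0.04083 + 0.0112432 + 0.04619 = 0.0982632

P(D) ≈ 0.0983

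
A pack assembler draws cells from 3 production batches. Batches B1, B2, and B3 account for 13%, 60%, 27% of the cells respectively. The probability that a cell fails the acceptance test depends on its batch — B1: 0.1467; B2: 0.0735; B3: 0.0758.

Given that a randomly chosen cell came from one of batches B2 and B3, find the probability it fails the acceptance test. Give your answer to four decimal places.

Let S = {B2, B3}.
P(S) = 0.6 + 0.27 = 0.87.
P(F ∩ S) = 0.0735·0.6 + 0.0758·0.27 = 0.0441 + 0.020466 = 0.064566.
P(F | S) = 0.064566 / 0.87 = 0.074214…

P(F|S) ≈ 0.0742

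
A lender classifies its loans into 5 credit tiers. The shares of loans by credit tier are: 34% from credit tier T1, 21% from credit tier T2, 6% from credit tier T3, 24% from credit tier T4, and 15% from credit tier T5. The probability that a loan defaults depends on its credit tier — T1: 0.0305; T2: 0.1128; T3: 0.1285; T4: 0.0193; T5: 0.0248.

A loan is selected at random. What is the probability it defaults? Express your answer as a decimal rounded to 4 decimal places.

Summing over the partition,
P(D) = P(D|T1)·P(T1) + P(D|T2)·P(T2) + P(D|T3)·P(T3) + P(D|T4)·P(T4) + P(D|T5)·P(T5)
      = 0.0305·0.34 + 0.1128·0.21 + 0.1285·0.06 + 0.0193·0.24 + 0.0248·0.15
      = 0.01037 + 0.023688 + 0.00771 + 0.004632 + 0.00372 = 0.05012

0.0501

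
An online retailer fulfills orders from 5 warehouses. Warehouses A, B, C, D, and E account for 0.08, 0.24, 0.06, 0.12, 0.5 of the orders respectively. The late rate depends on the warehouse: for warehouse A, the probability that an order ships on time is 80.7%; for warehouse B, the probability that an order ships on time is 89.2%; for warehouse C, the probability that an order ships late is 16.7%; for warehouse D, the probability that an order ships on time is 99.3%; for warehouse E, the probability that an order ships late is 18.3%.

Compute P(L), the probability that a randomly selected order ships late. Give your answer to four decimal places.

P(L) ≈ 0.1437

P(L|A) = 1 − 0.807 = 0.193.
P(L|B) = 1 − 0.892 = 0.108.
P(L|D) = 1 − 0.993 = 0.007.
P(L) = P(L|A)·P(A) + P(L|B)·P(B) + P(L|C)·P(C) + P(L|D)·P(D) + P(L|E)·P(E)
      = 0.193·0.08 + 0.108·0.24 + 0.167·0.06 + 0.007·0.12 + 0.183·0.5
      = 0.01544 + 0.02592 + 0.01002 + 0.00084 + 0.0915 = 0.14372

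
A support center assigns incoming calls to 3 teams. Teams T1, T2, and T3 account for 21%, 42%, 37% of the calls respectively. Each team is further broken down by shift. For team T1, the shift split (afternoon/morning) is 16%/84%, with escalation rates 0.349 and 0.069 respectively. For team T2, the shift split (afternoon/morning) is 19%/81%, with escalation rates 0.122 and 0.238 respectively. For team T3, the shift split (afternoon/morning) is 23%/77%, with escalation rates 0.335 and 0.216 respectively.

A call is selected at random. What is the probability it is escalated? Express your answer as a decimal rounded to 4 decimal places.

P(E|T1) = 0.16·0.349 + 0.84·0.069 = 0.05584 + 0.05796 = 0.1138
P(E|T2) = 0.19·0.122 + 0.81·0.238 = 0.02318 + 0.19278 = 0.21596
P(E|T3) = 0.23·0.335 + 0.77·0.216 = 0.07705 + 0.16632 = 0.24337
By total probability over the outer partition,
P(E) = 0.21·0.1138 + 0.42·0.21596 + 0.37·0.24337
      = 0.023898 + 0.0907032 + 0.0900469 = 0.2046481

P(E) ≈ 0.2046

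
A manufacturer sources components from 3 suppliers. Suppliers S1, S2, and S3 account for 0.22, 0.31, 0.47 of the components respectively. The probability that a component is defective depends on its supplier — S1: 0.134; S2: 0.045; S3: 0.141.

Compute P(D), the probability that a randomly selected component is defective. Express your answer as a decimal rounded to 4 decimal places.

Using total probability over the partition,
P(D) = P(D|S1)·P(S1) + P(D|S2)·P(S2) + P(D|S3)·P(S3)
      = 0.134·0.22 + 0.045·0.31 + 0.141·0.47
      = 0.02948 + 0.01395 + 0.06627 = 0.1097

P(D) ≈ 0.1097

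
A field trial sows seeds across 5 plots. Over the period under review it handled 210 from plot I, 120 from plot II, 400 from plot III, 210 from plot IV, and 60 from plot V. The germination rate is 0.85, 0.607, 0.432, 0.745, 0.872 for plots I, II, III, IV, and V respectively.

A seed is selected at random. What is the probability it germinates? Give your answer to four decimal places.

Total: 210 + 120 + 400 + 210 + 60 = 1000.
P(I) = 210/1000 = 0.21. P(II) = 120/1000 = 0.12. P(III) = 400/1000 = 0.4. P(IV) = 210/1000 = 0.21. P(V) = 60/1000 = 0.06.
P(G) = P(G|I)·P(I) + P(G|II)·P(II) + P(G|III)·P(III) + P(G|IV)·P(IV) + P(G|V)·P(V)
      = 0.85·0.21 + 0.607·0.12 + 0.432·0.4 + 0.745·0.21 + 0.872·0.06
      = 0.1785 + 0.07284 + 0.1728 + 0.15645 + 0.05232 = 0.63291

0.6329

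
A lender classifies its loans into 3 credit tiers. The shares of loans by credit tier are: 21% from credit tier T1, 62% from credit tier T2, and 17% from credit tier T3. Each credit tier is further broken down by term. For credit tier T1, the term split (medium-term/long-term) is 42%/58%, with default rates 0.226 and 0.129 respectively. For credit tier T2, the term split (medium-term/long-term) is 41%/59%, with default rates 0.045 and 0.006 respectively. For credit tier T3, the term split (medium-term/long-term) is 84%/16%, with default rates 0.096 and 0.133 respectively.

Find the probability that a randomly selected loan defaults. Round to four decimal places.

P(D|T1) = 0.42·0.226 + 0.58·0.129 = 0.09492 + 0.07482 = 0.16974
P(D|T2) = 0.41·0.045 + 0.59·0.006 = 0.01845 + 0.00354 = 0.02199
P(D|T3) = 0.84·0.096 + 0.16·0.133 = 0.08064 + 0.02128 = 0.10192
By total probability over the outer partition,
P(D) = 0.21·0.16974 + 0.62·0.02199 + 0.17·0.10192
      = 0.0356454 + 0.0136338 + 0.0173264 = 0.0666056

0.0666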